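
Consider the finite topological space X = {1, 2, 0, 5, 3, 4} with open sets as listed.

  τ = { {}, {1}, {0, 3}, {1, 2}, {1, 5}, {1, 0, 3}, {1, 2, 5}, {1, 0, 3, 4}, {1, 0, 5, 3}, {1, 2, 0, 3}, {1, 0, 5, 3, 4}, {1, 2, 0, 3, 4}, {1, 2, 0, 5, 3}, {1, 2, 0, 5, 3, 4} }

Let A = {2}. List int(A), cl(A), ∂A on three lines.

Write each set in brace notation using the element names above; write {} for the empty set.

U open, U⊆A: {}. int(A) = ⋃ = {}
X∖A={1, 0, 5, 3, 4}, int(X∖A)={1, 0, 5, 3, 4}, hence cl(A)={2}
∂A: remove int from cl → {2}

int(A) = {}
cl(A)  = {2}
∂A     = {2}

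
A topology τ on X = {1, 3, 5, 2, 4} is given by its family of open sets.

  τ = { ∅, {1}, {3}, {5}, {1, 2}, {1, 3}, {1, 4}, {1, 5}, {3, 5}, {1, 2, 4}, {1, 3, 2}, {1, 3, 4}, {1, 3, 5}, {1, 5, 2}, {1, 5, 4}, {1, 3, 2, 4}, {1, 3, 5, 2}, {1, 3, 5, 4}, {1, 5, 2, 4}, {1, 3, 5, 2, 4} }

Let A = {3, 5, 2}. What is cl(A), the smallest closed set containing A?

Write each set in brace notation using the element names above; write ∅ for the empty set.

{3, 5, 2}

complement {1, 4}; its interior {1, 4}; cl(A) = X∖{1, 4} = {3, 5, 2}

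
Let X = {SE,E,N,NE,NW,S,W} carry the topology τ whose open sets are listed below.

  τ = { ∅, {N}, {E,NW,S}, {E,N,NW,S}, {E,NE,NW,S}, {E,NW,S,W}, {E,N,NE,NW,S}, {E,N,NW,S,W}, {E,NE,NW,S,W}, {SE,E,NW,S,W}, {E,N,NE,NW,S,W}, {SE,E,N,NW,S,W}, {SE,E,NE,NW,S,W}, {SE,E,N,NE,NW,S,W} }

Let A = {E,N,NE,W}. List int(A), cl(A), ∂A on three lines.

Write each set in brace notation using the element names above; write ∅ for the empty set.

int(A) = {N}
cl(A)  = {SE,E,N,NE,NW,S,W}
∂A     = {SE,E,NE,NW,S,W}

open subsets of A: ∅, {N}; so int(A) = {N}
closure: X∖int(X∖A) = X∖∅ = {SE,E,N,NE,NW,S,W}
∂A = {SE,E,N,NE,NW,S,W} minus {N} = {SE,E,NE,NW,S,W}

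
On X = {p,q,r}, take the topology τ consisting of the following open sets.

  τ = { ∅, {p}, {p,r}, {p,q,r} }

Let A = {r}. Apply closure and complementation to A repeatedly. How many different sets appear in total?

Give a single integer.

cl via duality: int({p,q}) = {p}, so X∖{p} = {q,r}
Write k for closure, c for complement:
  1. A     = {r}
  2. kA    = {q,r}
  3. cA    = {p,q}
  4. ckA   = {p}
  5. kcA   = {p,q,r}
  6. ckcA  = ∅
applying k or c yields no new set

6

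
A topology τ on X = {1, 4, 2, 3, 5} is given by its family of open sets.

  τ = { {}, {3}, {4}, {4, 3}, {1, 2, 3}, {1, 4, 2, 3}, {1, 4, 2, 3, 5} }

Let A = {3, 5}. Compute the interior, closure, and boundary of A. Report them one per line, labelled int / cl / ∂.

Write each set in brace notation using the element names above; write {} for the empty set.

opens ⊆ A: {}, {3}; union → int = {3}
complement {1, 4, 2}; its interior {4}; cl(A) = X∖{4} = {1, 2, 3, 5}
boundary = {1, 2, 3, 5} ∖ {3} = {1, 2, 5}

int(A) = {3}
cl(A)  = {1, 2, 3, 5}
∂A     = {1, 2, 5}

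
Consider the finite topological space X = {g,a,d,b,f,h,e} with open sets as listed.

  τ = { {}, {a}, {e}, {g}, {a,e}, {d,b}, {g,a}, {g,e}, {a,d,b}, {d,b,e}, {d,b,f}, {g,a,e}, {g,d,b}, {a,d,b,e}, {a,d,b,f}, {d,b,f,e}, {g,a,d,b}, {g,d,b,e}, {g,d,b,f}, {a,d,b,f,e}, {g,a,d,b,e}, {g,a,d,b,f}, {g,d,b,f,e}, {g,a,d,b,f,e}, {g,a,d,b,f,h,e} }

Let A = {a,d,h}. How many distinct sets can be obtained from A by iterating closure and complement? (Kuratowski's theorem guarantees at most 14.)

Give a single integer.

cl via duality: int({g,b,f,e}) = {g,e}, so X∖{g,e} = {a,d,b,f,h}
Write k for closure, c for complement:
  1. A     = {a,d,h}
  2. kA    = {a,d,b,f,h}
  3. cA    = {g,b,f,e}
  4. ckA   = {g,e}
  5. kcA   = {g,d,b,f,h,e}
  6. kckA  = {g,h,e}
  7. ckcA  = {a}
  8. ckckA = {a,d,b,f}
  9. kckcA = {a,h}
  10. ckckcA = {g,d,b,f,e}
applying k or c yields no new set

10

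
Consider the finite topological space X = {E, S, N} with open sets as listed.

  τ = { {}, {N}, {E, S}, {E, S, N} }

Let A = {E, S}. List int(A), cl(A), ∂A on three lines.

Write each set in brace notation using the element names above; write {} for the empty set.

int(A) = {E, S}
cl(A)  = {E, S}
∂A     = {}

interior: largest open inside A is {E, S} (from {}, {E, S})
cl via duality: int({N}) = {N}, so X∖{N} = {E, S}
cl∖int = {}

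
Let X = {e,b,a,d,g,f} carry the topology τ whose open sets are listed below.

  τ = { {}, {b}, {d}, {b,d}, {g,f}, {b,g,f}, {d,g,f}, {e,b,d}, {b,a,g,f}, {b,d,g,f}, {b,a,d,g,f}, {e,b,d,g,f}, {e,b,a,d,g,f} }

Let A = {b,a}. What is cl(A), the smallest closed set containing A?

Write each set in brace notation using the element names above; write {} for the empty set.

complement {e,d,g,f}; its interior {d,g,f}; cl(A) = X∖{d,g,f} = {e,b,a}

{e,b,a}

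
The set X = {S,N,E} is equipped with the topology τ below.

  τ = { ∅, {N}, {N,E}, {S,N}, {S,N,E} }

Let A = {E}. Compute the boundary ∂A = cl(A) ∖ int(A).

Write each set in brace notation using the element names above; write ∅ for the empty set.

{E}

U open, U⊆A: ∅. int(A) = ⋃ = ∅
X∖A={S,N}, int(X∖A)={S,N}, hence cl(A)={E}
∂A: remove int from cl → {E}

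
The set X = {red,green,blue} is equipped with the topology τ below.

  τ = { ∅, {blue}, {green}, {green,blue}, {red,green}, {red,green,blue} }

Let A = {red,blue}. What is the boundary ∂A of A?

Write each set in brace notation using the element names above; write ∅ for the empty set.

{red}

interior: largest open inside A is {blue} (from ∅, {blue})
cl via duality: int({green}) = {green}, so X∖{green} = {red,blue}
cl∖int = {red}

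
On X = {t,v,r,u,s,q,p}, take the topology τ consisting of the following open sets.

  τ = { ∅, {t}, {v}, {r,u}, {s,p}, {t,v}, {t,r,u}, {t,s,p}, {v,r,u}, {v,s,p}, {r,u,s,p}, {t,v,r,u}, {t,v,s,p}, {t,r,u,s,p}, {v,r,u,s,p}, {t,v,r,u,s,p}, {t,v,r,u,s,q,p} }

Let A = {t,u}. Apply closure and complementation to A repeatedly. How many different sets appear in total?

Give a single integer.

10

complement {v,r,s,q,p}; its interior {v,s,p}; cl(A) = X∖{v,s,p} = {t,r,u,q}
With k = closure, c = complement:
  1. A     = {t,u}
  2. kA    = {t,r,u,q}
  3. cA    = {v,r,s,q,p}
  4. ckA   = {v,s,p}
  5. kcA   = {v,r,u,s,q,p}
  6. kckA  = {v,s,q,p}
  7. ckcA  = {t}
  8. ckckA = {t,r,u}
  9. kckcA = {t,q}
  10. ckckcA = {v,r,u,s,p}
k, c of each give nothing new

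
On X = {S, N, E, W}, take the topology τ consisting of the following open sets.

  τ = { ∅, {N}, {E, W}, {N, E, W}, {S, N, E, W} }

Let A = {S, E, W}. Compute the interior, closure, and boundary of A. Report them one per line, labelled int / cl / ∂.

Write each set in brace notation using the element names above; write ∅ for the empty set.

int(A) = {E, W}
cl(A)  = {S, E, W}
∂A     = {S}

opens ⊆ A: ∅, {E, W}; union → int = {E, W}
complement {N}; its interior {N}; cl(A) = X∖{N} = {S, E, W}
boundary = {S, E, W} ∖ {E, W} = {S}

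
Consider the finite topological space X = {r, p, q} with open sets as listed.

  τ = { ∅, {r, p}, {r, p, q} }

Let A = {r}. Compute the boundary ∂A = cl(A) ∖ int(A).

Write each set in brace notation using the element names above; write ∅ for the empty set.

{r, p, q}

opens ⊆ A: ∅; union → int = ∅
complement {p, q}; its interior ∅; cl(A) = X∖∅ = {r, p, q}
boundary = {r, p, q} ∖ ∅ = {r, p, q}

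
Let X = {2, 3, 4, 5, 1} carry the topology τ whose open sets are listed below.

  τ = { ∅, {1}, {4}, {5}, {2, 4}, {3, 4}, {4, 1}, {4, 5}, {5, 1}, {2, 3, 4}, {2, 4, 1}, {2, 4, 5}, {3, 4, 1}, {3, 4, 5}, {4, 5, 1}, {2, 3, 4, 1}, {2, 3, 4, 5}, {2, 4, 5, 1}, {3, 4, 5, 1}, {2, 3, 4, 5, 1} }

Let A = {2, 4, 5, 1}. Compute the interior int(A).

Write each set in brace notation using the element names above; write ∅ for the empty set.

U open, U⊆A: ∅, {1}, {4}, {5}, {5, 1}, {2, 4}, {4, 1}, {4, 5}, {4, 5, 1}, {2, 4, 1}, {2, 4, 5}, {2, 4, 5, 1}. int(A) = ⋃ = {2, 4, 5, 1}

{2, 4, 5, 1}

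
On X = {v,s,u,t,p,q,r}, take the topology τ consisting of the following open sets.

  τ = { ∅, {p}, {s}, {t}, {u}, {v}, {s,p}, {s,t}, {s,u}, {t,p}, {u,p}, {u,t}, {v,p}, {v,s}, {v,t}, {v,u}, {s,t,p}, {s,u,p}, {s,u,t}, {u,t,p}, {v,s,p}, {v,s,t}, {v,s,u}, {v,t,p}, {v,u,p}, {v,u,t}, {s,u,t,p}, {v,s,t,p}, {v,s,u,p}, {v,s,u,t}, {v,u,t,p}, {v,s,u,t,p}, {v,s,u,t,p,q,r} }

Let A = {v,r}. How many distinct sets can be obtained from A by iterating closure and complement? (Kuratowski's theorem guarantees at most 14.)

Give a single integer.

6

closure: X∖int(X∖A) = X∖{s,u,t,p} = {v,q,r}
Let k=closure and c=complement:
  1. A     = {v,r}
  2. kA    = {v,q,r}
  3. cA    = {s,u,t,p,q}
  4. ckA   = {s,u,t,p}
  5. kcA   = {s,u,t,p,q,r}
  6. ckcA  = {v}
— saturated at 6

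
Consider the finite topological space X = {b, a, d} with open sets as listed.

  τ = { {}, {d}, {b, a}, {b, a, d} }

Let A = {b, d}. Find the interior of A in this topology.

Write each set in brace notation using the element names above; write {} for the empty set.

{d}

open subsets of A: {}, {d}; so int(A) = {d}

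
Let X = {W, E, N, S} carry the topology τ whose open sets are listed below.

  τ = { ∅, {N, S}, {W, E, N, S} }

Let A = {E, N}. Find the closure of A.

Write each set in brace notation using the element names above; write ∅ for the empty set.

{W, E, N, S}

cl via duality: int({W, S}) = ∅, so X∖∅ = {W, E, N, S}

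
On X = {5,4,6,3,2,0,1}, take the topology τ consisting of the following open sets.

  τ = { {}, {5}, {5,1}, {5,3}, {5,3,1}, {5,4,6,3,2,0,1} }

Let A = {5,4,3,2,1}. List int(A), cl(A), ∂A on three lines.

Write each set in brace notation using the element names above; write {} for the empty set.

int(A) = {5,3,1}
cl(A)  = {5,4,6,3,2,0,1}
∂A     = {4,6,2,0}

U open, U⊆A: {}, {5}, {5,3}, {5,1}, {5,3,1}. int(A) = ⋃ = {5,3,1}
X∖A={6,0}, int(X∖A)={}, hence cl(A)={5,4,6,3,2,0,1}
∂A: remove int from cl → {4,6,2,0}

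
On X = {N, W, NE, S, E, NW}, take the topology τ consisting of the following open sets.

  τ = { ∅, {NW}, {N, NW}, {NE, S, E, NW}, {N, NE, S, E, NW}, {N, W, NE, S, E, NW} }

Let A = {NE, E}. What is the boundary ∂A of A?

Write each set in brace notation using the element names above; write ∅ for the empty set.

{W, NE, S, E}

open subsets of A: ∅; so int(A) = ∅
closure: X∖int(X∖A) = X∖{N, NW} = {W, NE, S, E}
∂A = {W, NE, S, E} minus ∅ = {W, NE, S, E}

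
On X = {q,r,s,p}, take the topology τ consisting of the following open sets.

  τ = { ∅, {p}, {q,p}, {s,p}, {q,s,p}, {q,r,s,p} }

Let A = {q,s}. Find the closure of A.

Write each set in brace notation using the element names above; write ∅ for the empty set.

complement {r,p}; its interior {p}; cl(A) = X∖{p} = {q,r,s}

{q,r,s}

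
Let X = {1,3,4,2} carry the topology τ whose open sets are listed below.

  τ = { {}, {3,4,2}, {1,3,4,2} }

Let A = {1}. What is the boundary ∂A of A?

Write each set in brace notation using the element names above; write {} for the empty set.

{1}

opens ⊆ A: {}; union → int = {}
complement {3,4,2}; its interior {3,4,2}; cl(A) = X∖{3,4,2} = {1}
boundary = {1} ∖ {} = {1}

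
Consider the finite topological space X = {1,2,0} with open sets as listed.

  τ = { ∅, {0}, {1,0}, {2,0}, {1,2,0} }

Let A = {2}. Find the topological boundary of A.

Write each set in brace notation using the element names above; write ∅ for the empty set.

{2}

open subsets of A: ∅; so int(A) = ∅
closure: X∖int(X∖A) = X∖{1,0} = {2}
∂A = {2} minus ∅ = {2}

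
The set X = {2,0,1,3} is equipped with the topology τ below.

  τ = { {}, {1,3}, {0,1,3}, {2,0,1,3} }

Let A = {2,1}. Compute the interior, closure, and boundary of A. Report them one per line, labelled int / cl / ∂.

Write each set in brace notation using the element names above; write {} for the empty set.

open subsets of A: {}; so int(A) = {}
closure: X∖int(X∖A) = X∖{} = {2,0,1,3}
∂A = {2,0,1,3} minus {} = {2,0,1,3}

int(A) = {}
cl(A)  = {2,0,1,3}
∂A     = {2,0,1,3}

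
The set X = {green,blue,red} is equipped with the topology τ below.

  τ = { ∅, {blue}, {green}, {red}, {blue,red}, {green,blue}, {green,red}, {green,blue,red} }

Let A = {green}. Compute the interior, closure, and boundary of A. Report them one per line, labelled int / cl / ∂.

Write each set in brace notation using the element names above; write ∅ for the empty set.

int(A) = {green}
cl(A)  = {green}
∂A     = ∅

interior: largest open inside A is {green} (from ∅, {green})
cl via duality: int({blue,red}) = {blue,red}, so X∖{blue,red} = {green}
cl∖int = ∅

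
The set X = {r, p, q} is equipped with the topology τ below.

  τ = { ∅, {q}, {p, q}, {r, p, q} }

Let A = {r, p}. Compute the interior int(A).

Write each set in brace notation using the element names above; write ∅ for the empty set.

∅

opens ⊆ A: ∅; union → int = ∅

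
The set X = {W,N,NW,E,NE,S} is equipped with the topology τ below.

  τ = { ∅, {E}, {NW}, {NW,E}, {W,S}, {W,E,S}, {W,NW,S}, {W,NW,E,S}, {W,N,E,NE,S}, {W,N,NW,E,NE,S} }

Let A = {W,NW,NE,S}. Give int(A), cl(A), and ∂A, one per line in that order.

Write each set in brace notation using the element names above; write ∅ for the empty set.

U open, U⊆A: ∅, {NW}, {W,S}, {W,NW,S}. int(A) = ⋃ = {W,NW,S}
X∖A={N,E}, int(X∖A)={E}, hence cl(A)={W,N,NW,NE,S}
∂A: remove int from cl → {N,NE}

int(A) = {W,NW,S}
cl(A)  = {W,N,NW,NE,S}
∂A     = {N,NE}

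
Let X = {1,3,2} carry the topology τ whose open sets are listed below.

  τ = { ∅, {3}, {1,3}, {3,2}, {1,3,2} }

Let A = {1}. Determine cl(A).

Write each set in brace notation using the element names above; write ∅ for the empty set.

{1}

X∖A={3,2}, int(X∖A)={3,2}, hence cl(A)={1}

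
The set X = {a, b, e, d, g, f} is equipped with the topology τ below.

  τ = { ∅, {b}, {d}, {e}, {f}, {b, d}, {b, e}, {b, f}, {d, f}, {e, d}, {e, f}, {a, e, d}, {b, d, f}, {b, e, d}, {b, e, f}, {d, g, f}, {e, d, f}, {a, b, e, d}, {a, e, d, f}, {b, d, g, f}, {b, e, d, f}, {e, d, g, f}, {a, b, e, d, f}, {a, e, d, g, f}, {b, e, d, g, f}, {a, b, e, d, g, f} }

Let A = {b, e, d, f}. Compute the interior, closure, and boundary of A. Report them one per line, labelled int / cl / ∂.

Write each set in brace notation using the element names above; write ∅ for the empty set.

interior: largest open inside A is {b, e, d, f} (from ∅, {f}, {b}, {e}, {d}, {e, d}, {b, f}, {b, d}, {d, f}, {e, f}, {b, e}, {b, d, f}, {b, e, f}, {b, e, d}, {e, d, f}, {b, e, d, f})
cl via duality: int({a, g}) = ∅, so X∖∅ = {a, b, e, d, g, f}
cl∖int = {a, g}

int(A) = {b, e, d, f}
cl(A)  = {a, b, e, d, g, f}
∂A     = {a, g}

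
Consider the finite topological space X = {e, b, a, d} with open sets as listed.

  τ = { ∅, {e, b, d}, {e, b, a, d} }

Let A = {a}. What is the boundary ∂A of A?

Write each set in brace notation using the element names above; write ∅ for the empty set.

{a}

interior: largest open inside A is ∅ (from ∅)
cl via duality: int({e, b, d}) = {e, b, d}, so X∖{e, b, d} = {a}
cl∖int = {a}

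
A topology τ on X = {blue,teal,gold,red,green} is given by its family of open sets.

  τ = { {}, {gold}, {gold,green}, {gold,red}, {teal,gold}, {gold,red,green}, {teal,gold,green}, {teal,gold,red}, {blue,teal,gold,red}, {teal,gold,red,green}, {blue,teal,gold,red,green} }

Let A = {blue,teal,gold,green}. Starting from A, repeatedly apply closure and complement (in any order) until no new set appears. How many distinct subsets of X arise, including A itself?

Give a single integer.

6

cl via duality: int({red}) = {}, so X∖{} = {blue,teal,gold,red,green}
Write k for closure, c for complement:
  1. A     = {blue,teal,gold,green}
  2. kA    = {blue,teal,gold,red,green}
  3. cA    = {red}
  4. ckA   = {}
  5. kcA   = {blue,red}
  6. ckcA  = {teal,gold,green}
applying k or c yields no new set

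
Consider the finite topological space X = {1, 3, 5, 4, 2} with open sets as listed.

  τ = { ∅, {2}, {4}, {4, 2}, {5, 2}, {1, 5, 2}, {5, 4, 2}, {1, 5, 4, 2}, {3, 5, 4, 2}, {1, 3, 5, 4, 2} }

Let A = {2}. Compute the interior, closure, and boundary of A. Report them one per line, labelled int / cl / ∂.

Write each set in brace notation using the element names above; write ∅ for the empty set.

interior: largest open inside A is {2} (from ∅, {2})
cl via duality: int({1, 3, 5, 4}) = {4}, so X∖{4} = {1, 3, 5, 2}
cl∖int = {1, 3, 5}

int(A) = {2}
cl(A)  = {1, 3, 5, 2}
∂A     = {1, 3, 5}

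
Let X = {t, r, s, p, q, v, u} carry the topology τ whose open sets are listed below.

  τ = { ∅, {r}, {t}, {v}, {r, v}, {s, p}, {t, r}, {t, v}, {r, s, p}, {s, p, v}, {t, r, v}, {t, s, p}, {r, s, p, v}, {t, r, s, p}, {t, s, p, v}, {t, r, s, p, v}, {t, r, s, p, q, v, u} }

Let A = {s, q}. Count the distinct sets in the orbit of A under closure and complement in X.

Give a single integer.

X∖A={t, r, p, v, u}, int(X∖A)={t, r, v}, hence cl(A)={s, p, q, u}
Orbit (k=closure, c=complement):
  1. A     = {s, q}
  2. kA    = {s, p, q, u}
  3. cA    = {t, r, p, v, u}
  4. ckA   = {t, r, v}
  5. kcA   = {t, r, s, p, q, v, u}
  6. kckA  = {t, r, q, v, u}
  7. ckcA  = ∅
  8. ckckA = {s, p}
(closed under both — stop)

8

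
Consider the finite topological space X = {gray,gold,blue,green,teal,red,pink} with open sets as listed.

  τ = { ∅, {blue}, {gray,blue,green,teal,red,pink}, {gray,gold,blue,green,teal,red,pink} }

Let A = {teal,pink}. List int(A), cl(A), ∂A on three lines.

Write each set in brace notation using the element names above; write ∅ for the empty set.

opens ⊆ A: ∅; union → int = ∅
complement {gray,gold,blue,green,red}; its interior {blue}; cl(A) = X∖{blue} = {gray,gold,green,teal,red,pink}
boundary = {gray,gold,green,teal,red,pink} ∖ ∅ = {gray,gold,green,teal,red,pink}

int(A) = ∅
cl(A)  = {gray,gold,green,teal,red,pink}
∂A     = {gray,gold,green,teal,red,pink}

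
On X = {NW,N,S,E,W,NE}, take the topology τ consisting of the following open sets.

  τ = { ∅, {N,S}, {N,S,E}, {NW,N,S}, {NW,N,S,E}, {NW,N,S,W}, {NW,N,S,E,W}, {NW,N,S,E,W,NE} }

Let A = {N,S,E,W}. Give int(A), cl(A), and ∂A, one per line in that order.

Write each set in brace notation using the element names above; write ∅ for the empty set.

open subsets of A: ∅, {N,S}, {N,S,E}; so int(A) = {N,S,E}
closure: X∖int(X∖A) = X∖∅ = {NW,N,S,E,W,NE}
∂A = {NW,N,S,E,W,NE} minus {N,S,E} = {NW,W,NE}

int(A) = {N,S,E}
cl(A)  = {NW,N,S,E,W,NE}
∂A     = {NW,W,NE}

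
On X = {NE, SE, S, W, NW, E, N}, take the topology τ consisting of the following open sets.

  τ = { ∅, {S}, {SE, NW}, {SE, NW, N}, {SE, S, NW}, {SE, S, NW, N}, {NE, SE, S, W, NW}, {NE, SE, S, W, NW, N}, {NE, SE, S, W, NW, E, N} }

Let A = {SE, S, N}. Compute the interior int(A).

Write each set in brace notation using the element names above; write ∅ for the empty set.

U open, U⊆A: ∅, {S}. int(A) = ⋃ = {S}

{S}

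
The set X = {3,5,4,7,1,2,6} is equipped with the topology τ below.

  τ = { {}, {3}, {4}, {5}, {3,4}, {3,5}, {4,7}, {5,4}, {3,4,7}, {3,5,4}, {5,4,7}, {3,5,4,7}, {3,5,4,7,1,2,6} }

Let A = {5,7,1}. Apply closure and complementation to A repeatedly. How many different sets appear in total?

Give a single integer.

8

cl via duality: int({3,4,2,6}) = {3,4}, so X∖{3,4} = {5,7,1,2,6}
Write k for closure, c for complement:
  1. A     = {5,7,1}
  2. kA    = {5,7,1,2,6}
  3. cA    = {3,4,2,6}
  4. ckA   = {3,4}
  5. kcA   = {3,4,7,1,2,6}
  6. ckcA  = {5}
  7. kckcA = {5,1,2,6}
  8. ckckcA = {3,4,7}
applying k or c yields no new set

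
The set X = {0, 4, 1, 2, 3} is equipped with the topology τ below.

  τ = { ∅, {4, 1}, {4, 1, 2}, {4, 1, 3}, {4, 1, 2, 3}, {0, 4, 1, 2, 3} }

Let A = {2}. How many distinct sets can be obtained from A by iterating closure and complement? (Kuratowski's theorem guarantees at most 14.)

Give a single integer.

6

cl via duality: int({0, 4, 1, 3}) = {4, 1, 3}, so X∖{4, 1, 3} = {0, 2}
Write k for closure, c for complement:
  1. A     = {2}
  2. kA    = {0, 2}
  3. cA    = {0, 4, 1, 3}
  4. ckA   = {4, 1, 3}
  5. kcA   = {0, 4, 1, 2, 3}
  6. ckcA  = ∅
applying k or c yields no new set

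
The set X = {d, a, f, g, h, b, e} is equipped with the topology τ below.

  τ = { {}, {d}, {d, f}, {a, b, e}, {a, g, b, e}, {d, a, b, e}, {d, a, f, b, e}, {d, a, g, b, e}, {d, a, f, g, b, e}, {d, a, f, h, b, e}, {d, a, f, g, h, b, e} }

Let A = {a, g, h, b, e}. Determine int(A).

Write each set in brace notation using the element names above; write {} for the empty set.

interior: largest open inside A is {a, g, b, e} (from {}, {a, b, e}, {a, g, b, e})

{a, g, b, e}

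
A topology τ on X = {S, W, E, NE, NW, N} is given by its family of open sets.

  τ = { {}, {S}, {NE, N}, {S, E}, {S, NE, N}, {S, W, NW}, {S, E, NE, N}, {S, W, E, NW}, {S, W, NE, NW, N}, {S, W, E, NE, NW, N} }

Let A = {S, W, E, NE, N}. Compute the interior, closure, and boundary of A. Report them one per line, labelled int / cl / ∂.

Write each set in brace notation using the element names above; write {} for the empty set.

int(A) = {S, E, NE, N}
cl(A)  = {S, W, E, NE, NW, N}
∂A     = {W, NW}

U open, U⊆A: {}, {S}, {S, E}, {NE, N}, {S, NE, N}, {S, E, NE, N}. int(A) = ⋃ = {S, E, NE, N}
X∖A={NW}, int(X∖A)={}, hence cl(A)={S, W, E, NE, NW, N}
∂A: remove int from cl → {W, NW}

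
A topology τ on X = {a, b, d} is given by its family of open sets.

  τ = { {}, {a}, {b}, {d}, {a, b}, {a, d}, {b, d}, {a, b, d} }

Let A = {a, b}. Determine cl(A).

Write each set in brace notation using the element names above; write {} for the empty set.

{a, b}

complement {d}; its interior {d}; cl(A) = X∖{d} = {a, b}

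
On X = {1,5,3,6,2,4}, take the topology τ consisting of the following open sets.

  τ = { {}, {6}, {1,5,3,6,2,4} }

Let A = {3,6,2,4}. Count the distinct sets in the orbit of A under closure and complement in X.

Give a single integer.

6

X∖A={1,5}, int(X∖A)={}, hence cl(A)={1,5,3,6,2,4}
Orbit (k=closure, c=complement):
  1. A     = {3,6,2,4}
  2. kA    = {1,5,3,6,2,4}
  3. cA    = {1,5}
  4. ckA   = {}
  5. kcA   = {1,5,3,2,4}
  6. ckcA  = {6}
(closed under both — stop)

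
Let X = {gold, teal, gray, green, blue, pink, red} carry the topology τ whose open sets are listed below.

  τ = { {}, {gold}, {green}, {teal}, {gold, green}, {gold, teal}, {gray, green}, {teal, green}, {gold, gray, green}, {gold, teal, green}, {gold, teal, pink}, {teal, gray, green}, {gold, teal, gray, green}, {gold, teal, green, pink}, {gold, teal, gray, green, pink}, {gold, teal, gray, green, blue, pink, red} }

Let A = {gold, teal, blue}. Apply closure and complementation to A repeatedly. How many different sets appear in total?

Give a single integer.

cl via duality: int({gray, green, pink, red}) = {gray, green}, so X∖{gray, green} = {gold, teal, blue, pink, red}
Write k for closure, c for complement:
  1. A     = {gold, teal, blue}
  2. kA    = {gold, teal, blue, pink, red}
  3. cA    = {gray, green, pink, red}
  4. ckA   = {gray, green}
  5. kcA   = {gray, green, blue, pink, red}
  6. kckA  = {gray, green, blue, red}
  7. ckcA  = {gold, teal}
  8. ckckA = {gold, teal, pink}
applying k or c yields no new set

8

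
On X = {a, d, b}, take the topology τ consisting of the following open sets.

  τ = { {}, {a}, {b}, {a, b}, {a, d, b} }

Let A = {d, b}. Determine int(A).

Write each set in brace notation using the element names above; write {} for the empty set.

{b}

open subsets of A: {}, {b}; so int(A) = {b}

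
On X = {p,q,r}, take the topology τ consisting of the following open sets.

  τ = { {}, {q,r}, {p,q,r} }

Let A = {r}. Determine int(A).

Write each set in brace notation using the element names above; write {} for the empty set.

U open, U⊆A: {}. int(A) = ⋃ = {}

{}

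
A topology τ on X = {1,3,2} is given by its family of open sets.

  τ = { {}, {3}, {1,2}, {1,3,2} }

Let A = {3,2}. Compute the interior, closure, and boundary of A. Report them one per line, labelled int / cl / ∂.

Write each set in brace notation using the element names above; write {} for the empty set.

int(A) = {3}
cl(A)  = {1,3,2}
∂A     = {1,2}

opens ⊆ A: {}, {3}; union → int = {3}
complement {1}; its interior {}; cl(A) = X∖{} = {1,3,2}
boundary = {1,3,2} ∖ {3} = {1,2}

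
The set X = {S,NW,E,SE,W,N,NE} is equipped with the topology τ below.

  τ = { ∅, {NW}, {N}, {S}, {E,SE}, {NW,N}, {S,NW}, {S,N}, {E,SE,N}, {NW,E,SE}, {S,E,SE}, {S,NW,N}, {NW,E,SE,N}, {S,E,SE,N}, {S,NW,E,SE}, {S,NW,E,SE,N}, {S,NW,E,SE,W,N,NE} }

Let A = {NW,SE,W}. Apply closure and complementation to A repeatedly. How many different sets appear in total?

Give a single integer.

X∖A={S,E,N,NE}, int(X∖A)={S,N}, hence cl(A)={NW,E,SE,W,NE}
Orbit (k=closure, c=complement):
  1. A     = {NW,SE,W}
  2. kA    = {NW,E,SE,W,NE}
  3. cA    = {S,E,N,NE}
  4. ckA   = {S,N}
  5. kcA   = {S,E,SE,W,N,NE}
  6. kckA  = {S,W,N,NE}
  7. ckcA  = {NW}
  8. ckckA = {NW,E,SE}
  9. kckcA = {NW,W,NE}
  10. ckckcA = {S,E,SE,N}
(closed under both — stop)

10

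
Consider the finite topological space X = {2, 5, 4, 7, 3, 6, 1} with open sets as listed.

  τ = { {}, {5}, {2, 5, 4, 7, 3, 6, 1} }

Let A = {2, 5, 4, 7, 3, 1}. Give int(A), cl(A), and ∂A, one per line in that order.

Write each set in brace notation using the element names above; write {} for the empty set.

int(A) = {5}
cl(A)  = {2, 5, 4, 7, 3, 6, 1}
∂A     = {2, 4, 7, 3, 6, 1}

opens ⊆ A: {}, {5}; union → int = {5}
complement {6}; its interior {}; cl(A) = X∖{} = {2, 5, 4, 7, 3, 6, 1}
boundary = {2, 5, 4, 7, 3, 6, 1} ∖ {5} = {2, 4, 7, 3, 6, 1}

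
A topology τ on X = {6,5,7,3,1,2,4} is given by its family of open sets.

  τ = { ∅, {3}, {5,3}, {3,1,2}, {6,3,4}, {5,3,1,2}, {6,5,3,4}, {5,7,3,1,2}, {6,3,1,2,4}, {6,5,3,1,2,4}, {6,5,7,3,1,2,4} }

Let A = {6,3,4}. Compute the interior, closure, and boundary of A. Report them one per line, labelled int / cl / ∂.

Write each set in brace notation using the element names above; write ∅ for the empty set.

int(A) = {6,3,4}
cl(A)  = {6,5,7,3,1,2,4}
∂A     = {5,7,1,2}

U open, U⊆A: ∅, {3}, {6,3,4}. int(A) = ⋃ = {6,3,4}
X∖A={5,7,1,2}, int(X∖A)=∅, hence cl(A)={6,5,7,3,1,2,4}
∂A: remove int from cl → {5,7,1,2}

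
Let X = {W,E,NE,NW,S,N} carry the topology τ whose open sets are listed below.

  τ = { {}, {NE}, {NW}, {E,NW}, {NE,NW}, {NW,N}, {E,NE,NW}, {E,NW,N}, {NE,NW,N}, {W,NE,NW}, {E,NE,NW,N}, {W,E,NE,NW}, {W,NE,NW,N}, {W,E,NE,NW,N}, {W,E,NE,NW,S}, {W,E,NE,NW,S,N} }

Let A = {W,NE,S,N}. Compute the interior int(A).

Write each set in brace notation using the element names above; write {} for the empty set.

{NE}

opens ⊆ A: {}, {NE}; union → int = {NE}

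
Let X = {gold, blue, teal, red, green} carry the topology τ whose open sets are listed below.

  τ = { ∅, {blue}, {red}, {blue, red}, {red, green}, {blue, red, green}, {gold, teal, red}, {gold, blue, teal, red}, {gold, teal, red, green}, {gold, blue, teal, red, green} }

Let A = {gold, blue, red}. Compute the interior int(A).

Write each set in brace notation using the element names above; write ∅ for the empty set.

{blue, red}

opens ⊆ A: ∅, {red}, {blue}, {blue, red}; union → int = {blue, red}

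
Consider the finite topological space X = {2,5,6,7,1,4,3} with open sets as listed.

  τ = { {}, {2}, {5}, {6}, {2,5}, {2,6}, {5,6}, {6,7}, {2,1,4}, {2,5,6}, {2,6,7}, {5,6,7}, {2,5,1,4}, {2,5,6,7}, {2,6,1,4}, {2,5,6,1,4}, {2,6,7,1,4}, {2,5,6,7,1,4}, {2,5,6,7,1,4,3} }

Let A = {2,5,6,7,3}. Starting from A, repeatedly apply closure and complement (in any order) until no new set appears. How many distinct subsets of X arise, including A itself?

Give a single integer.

cl via duality: int({1,4}) = {}, so X∖{} = {2,5,6,7,1,4,3}
Write k for closure, c for complement:
  1. A     = {2,5,6,7,3}
  2. kA    = {2,5,6,7,1,4,3}
  3. cA    = {1,4}
  4. ckA   = {}
  5. kcA   = {1,4,3}
  6. ckcA  = {2,5,6,7}
applying k or c yields no new set

6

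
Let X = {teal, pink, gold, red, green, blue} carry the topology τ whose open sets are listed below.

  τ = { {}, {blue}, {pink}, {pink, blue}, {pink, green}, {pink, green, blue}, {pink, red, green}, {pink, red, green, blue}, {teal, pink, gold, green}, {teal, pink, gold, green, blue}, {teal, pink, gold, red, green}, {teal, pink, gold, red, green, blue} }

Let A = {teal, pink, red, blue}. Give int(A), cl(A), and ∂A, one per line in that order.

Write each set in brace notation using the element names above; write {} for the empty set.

open subsets of A: {}, {pink}, {blue}, {pink, blue}; so int(A) = {pink, blue}
closure: X∖int(X∖A) = X∖{} = {teal, pink, gold, red, green, blue}
∂A = {teal, pink, gold, red, green, blue} minus {pink, blue} = {teal, gold, red, green}

int(A) = {pink, blue}
cl(A)  = {teal, pink, gold, red, green, blue}
∂A     = {teal, gold, red, green}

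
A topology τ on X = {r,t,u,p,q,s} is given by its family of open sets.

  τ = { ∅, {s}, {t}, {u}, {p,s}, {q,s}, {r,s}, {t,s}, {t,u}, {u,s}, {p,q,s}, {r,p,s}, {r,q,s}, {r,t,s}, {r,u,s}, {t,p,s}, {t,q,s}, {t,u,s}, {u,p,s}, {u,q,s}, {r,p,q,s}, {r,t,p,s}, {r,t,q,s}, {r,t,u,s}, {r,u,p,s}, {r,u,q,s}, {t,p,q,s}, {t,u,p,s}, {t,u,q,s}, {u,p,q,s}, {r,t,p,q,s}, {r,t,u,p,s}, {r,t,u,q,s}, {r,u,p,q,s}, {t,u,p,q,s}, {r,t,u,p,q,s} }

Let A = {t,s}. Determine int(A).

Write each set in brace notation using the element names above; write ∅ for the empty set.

open subsets of A: ∅, {t}, {s}, {t,s}; so int(A) = {t,s}

{t,s}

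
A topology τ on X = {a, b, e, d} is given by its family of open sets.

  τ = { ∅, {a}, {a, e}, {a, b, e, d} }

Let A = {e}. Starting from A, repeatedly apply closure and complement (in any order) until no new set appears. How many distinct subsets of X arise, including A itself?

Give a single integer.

X∖A={a, b, d}, int(X∖A)={a}, hence cl(A)={b, e, d}
Orbit (k=closure, c=complement):
  1. A     = {e}
  2. kA    = {b, e, d}
  3. cA    = {a, b, d}
  4. ckA   = {a}
  5. kcA   = {a, b, e, d}
  6. ckcA  = ∅
(closed under both — stop)

6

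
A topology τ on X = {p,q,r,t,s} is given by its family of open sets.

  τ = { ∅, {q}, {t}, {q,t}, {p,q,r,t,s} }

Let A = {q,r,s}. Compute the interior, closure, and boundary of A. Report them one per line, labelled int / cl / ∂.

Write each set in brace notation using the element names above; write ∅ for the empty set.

U open, U⊆A: ∅, {q}. int(A) = ⋃ = {q}
X∖A={p,t}, int(X∖A)={t}, hence cl(A)={p,q,r,s}
∂A: remove int from cl → {p,r,s}

int(A) = {q}
cl(A)  = {p,q,r,s}
∂A     = {p,r,s}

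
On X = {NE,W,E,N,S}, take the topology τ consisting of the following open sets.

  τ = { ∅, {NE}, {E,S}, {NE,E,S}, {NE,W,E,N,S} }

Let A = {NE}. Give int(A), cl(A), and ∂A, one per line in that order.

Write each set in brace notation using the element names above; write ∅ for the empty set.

open subsets of A: ∅, {NE}; so int(A) = {NE}
closure: X∖int(X∖A) = X∖{E,S} = {NE,W,N}
∂A = {NE,W,N} minus {NE} = {W,N}

int(A) = {NE}
cl(A)  = {NE,W,N}
∂A     = {W,N}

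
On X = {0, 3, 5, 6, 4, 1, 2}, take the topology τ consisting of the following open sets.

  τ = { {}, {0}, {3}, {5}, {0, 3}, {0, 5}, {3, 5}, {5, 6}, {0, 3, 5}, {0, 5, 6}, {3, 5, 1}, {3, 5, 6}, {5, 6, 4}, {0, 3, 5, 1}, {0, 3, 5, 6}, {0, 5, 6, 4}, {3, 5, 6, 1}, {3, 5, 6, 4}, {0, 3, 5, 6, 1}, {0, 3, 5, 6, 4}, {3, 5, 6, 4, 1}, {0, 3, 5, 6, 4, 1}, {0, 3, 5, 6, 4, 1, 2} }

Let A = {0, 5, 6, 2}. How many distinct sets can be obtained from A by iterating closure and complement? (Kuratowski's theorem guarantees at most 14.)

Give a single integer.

cl via duality: int({3, 4, 1}) = {3}, so X∖{3} = {0, 5, 6, 4, 1, 2}
Write k for closure, c for complement:
  1. A     = {0, 5, 6, 2}
  2. kA    = {0, 5, 6, 4, 1, 2}
  3. cA    = {3, 4, 1}
  4. ckA   = {3}
  5. kcA   = {3, 4, 1, 2}
  6. kckA  = {3, 1, 2}
  7. ckcA  = {0, 5, 6}
  8. ckckA = {0, 5, 6, 4}
applying k or c yields no new set

8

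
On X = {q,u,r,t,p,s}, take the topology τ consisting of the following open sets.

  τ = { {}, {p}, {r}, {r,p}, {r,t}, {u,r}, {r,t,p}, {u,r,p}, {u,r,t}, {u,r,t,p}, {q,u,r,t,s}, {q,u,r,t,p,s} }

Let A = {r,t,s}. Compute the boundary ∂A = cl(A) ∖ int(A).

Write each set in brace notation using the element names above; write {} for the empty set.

{q,u,s}

interior: largest open inside A is {r,t} (from {}, {r}, {r,t})
cl via duality: int({q,u,p}) = {p}, so X∖{p} = {q,u,r,t,s}
cl∖int = {q,u,s}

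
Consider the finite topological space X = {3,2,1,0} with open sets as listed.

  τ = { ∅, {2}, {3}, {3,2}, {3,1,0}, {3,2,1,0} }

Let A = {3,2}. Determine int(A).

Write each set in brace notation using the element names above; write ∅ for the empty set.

U open, U⊆A: ∅, {2}, {3}, {3,2}. int(A) = ⋃ = {3,2}

{3,2}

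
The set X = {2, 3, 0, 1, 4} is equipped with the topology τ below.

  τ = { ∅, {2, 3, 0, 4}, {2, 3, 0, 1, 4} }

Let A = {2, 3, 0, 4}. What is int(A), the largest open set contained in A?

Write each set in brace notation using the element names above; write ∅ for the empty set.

opens ⊆ A: ∅, {2, 3, 0, 4}; union → int = {2, 3, 0, 4}

{2, 3, 0, 4}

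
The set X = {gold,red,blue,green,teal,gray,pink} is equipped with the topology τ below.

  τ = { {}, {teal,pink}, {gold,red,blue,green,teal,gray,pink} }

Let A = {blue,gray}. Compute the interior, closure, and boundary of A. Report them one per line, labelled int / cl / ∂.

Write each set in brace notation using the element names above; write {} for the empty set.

U open, U⊆A: {}. int(A) = ⋃ = {}
X∖A={gold,red,green,teal,pink}, int(X∖A)={teal,pink}, hence cl(A)={gold,red,blue,green,gray}
∂A: remove int from cl → {gold,red,blue,green,gray}

int(A) = {}
cl(A)  = {gold,red,blue,green,gray}
∂A     = {gold,red,blue,green,gray}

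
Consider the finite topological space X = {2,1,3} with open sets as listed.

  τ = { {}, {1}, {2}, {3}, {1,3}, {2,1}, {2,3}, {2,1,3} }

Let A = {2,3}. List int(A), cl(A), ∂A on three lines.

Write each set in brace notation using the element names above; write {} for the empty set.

open subsets of A: {}, {2}, {3}, {2,3}; so int(A) = {2,3}
closure: X∖int(X∖A) = X∖{1} = {2,3}
∂A = {2,3} minus {2,3} = {}

int(A) = {2,3}
cl(A)  = {2,3}
∂A     = {}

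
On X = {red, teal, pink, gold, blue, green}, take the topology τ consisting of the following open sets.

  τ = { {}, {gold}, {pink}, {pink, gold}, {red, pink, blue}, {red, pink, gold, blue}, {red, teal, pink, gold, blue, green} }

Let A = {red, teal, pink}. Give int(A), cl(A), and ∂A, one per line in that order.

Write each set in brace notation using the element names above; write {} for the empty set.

int(A) = {pink}
cl(A)  = {red, teal, pink, blue, green}
∂A     = {red, teal, blue, green}

open subsets of A: {}, {pink}; so int(A) = {pink}
closure: X∖int(X∖A) = X∖{gold} = {red, teal, pink, blue, green}
∂A = {red, teal, pink, blue, green} minus {pink} = {red, teal, blue, green}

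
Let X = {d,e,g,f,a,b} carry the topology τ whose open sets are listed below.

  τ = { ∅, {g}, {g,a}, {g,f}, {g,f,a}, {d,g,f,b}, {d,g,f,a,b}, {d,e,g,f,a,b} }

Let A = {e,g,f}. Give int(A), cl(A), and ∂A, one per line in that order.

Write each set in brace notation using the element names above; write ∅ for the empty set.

open subsets of A: ∅, {g}, {g,f}; so int(A) = {g,f}
closure: X∖int(X∖A) = X∖∅ = {d,e,g,f,a,b}
∂A = {d,e,g,f,a,b} minus {g,f} = {d,e,a,b}

int(A) = {g,f}
cl(A)  = {d,e,g,f,a,b}
∂A     = {d,e,a,b}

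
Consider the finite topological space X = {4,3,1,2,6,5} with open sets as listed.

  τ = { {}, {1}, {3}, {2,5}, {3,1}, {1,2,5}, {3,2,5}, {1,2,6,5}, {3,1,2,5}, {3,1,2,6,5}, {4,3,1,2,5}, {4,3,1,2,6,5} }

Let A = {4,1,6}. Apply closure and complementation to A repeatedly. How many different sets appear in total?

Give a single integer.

complement {3,2,5}; its interior {3,2,5}; cl(A) = X∖{3,2,5} = {4,1,6}
With k = closure, c = complement:
  1. A     = {4,1,6}
  2. cA    = {3,2,5}
  3. kcA   = {4,3,2,6,5}
  4. ckcA  = {1}
k, c of each give nothing new

4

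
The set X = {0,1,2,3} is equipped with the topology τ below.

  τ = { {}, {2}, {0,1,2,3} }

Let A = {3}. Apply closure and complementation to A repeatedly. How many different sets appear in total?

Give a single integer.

X∖A={0,1,2}, int(X∖A)={2}, hence cl(A)={0,1,3}
Orbit (k=closure, c=complement):
  1. A     = {3}
  2. kA    = {0,1,3}
  3. cA    = {0,1,2}
  4. ckA   = {2}
  5. kcA   = {0,1,2,3}
  6. ckcA  = {}
(closed under both — stop)

6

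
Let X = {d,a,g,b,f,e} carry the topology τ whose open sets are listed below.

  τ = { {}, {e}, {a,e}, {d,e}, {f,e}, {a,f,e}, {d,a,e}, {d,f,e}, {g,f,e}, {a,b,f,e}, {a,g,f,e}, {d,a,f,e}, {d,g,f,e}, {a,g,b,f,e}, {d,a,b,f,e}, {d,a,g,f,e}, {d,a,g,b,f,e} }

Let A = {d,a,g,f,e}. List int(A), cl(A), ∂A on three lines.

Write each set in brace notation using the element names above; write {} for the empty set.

U open, U⊆A: {}, {e}, {d,e}, {a,e}, {f,e}, {a,f,e}, {g,f,e}, {d,f,e}, {d,a,e}, {d,a,f,e}, {d,g,f,e}, {a,g,f,e}, {d,a,g,f,e}. int(A) = ⋃ = {d,a,g,f,e}
X∖A={b}, int(X∖A)={}, hence cl(A)={d,a,g,b,f,e}
∂A: remove int from cl → {b}

int(A) = {d,a,g,f,e}
cl(A)  = {d,a,g,b,f,e}
∂A     = {b}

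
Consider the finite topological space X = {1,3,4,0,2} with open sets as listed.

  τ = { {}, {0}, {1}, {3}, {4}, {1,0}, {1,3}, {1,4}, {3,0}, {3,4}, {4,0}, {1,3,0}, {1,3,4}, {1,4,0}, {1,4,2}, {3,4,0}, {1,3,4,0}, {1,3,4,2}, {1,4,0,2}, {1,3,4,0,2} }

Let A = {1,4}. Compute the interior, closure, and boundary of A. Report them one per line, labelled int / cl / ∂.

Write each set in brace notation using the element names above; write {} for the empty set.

int(A) = {1,4}
cl(A)  = {1,4,2}
∂A     = {2}

U open, U⊆A: {}, {1}, {4}, {1,4}. int(A) = ⋃ = {1,4}
X∖A={3,0,2}, int(X∖A)={3,0}, hence cl(A)={1,4,2}
∂A: remove int from cl → {2}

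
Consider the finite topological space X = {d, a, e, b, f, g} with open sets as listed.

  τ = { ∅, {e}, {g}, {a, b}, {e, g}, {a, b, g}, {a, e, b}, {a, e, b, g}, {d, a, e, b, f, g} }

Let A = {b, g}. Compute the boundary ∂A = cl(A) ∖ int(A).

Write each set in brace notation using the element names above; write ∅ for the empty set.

open subsets of A: ∅, {g}; so int(A) = {g}
closure: X∖int(X∖A) = X∖{e} = {d, a, b, f, g}
∂A = {d, a, b, f, g} minus {g} = {d, a, b, f}

{d, a, b, f}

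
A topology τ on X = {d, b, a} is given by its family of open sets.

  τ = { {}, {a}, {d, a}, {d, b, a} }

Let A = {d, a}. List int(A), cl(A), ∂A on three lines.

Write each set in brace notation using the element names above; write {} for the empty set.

opens ⊆ A: {}, {a}, {d, a}; union → int = {d, a}
complement {b}; its interior {}; cl(A) = X∖{} = {d, b, a}
boundary = {d, b, a} ∖ {d, a} = {b}

int(A) = {d, a}
cl(A)  = {d, b, a}
∂A     = {b}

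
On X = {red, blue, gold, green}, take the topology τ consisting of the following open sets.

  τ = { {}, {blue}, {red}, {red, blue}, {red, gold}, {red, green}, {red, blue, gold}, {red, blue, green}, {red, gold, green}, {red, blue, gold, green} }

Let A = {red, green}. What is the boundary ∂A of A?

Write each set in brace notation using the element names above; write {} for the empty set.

U open, U⊆A: {}, {red}, {red, green}. int(A) = ⋃ = {red, green}
X∖A={blue, gold}, int(X∖A)={blue}, hence cl(A)={red, gold, green}
∂A: remove int from cl → {gold}

{gold}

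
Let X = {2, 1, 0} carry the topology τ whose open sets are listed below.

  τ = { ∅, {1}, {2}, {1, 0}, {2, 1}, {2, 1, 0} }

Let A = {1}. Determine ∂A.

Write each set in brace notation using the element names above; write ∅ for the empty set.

U open, U⊆A: ∅, {1}. int(A) = ⋃ = {1}
X∖A={2, 0}, int(X∖A)={2}, hence cl(A)={1, 0}
∂A: remove int from cl → {0}

{0}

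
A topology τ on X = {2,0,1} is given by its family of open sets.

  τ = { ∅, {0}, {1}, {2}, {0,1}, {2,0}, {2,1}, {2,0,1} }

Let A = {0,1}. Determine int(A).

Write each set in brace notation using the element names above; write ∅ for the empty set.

open subsets of A: ∅, {0}, {1}, {0,1}; so int(A) = {0,1}

{0,1}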